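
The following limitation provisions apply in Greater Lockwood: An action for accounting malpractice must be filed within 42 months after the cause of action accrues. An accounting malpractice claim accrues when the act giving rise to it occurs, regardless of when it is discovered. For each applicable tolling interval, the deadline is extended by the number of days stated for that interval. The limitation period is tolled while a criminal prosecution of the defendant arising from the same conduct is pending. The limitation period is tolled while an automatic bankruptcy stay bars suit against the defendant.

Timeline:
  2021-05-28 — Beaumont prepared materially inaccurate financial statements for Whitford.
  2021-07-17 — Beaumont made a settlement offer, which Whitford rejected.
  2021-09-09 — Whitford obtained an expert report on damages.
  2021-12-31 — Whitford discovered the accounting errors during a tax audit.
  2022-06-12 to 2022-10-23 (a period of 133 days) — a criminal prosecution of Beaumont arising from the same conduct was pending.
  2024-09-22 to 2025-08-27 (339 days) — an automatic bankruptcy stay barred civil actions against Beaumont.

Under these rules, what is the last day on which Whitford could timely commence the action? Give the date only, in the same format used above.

2026-03-15

The claim accrued on 2021-05-28, when the wrongful act occurred; under the stated occurrence rule the 2021-12-31 discovery does not delay accrual.
Adding the 42 months base period to 2021-05-28 gives a deadline of 2024-11-28, before any tolling.
Because the pending criminal prosecution ran from 2022-06-12 to 2022-10-23, the deadline is extended by 133 days to 2025-04-10.
The automatic bankruptcy stay from 2024-09-22 to 2025-08-27 tolled the period for 339 days, extending the deadline to 2026-03-15.
The other events in the timeline have no effect on the limitation period under the stated rules.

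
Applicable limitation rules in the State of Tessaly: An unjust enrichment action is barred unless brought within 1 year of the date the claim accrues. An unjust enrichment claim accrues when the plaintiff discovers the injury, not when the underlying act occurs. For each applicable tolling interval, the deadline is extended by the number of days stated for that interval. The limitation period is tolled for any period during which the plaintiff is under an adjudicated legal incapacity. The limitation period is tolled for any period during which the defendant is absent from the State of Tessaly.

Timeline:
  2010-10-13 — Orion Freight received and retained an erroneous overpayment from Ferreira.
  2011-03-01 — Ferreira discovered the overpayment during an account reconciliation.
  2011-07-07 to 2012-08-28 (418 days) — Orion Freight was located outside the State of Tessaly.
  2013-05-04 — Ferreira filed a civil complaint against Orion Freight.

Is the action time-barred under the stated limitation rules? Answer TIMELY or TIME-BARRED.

The claim did not accrue until Ferreira discovered the injury on 2011-03-01; the 2010-10-13 act date does not start the clock under the stated rule.
Adding the 1 year base period to 2011-03-01 gives a deadline of 2012-03-01, before any tolling.
The defendant's absence from the jurisdiction from 2011-07-07 to 2012-08-28 tolled the period for 418 days, extending the deadline to 2013-04-23.
Ferreira filed on 2013-05-04, after the 2013-04-23 deadline, so the action is time-barred.

TIME-BARRED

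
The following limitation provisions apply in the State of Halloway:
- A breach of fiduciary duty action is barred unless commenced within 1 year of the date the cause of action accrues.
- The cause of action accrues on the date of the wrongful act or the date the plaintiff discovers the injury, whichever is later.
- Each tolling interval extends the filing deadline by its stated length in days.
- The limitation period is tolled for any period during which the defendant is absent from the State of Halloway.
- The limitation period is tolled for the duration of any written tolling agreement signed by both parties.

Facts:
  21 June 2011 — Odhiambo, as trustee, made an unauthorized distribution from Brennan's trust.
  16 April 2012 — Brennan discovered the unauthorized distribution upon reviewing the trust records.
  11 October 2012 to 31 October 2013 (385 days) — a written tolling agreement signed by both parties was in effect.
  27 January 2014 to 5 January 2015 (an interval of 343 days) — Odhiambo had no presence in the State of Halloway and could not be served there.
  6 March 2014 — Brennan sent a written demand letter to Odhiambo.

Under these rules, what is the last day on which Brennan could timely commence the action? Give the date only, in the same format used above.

The claim accrued on 16 April 2012 — the later of the 21 June 2011 act and the 16 April 2012 discovery.
The untolled deadline — 1 year after 16 April 2012 — is 16 April 2013.
Because the written tolling agreement ran from 11 October 2012 to 31 October 2013, the deadline is extended by 385 days to 6 May 2014.
Because the defendant's absence from the jurisdiction ran from 27 January 2014 to 5 January 2015, the deadline is extended by 343 days to 14 April 2015.
The other events in the timeline have no effect on the limitation period under the stated rules.

14 April 2015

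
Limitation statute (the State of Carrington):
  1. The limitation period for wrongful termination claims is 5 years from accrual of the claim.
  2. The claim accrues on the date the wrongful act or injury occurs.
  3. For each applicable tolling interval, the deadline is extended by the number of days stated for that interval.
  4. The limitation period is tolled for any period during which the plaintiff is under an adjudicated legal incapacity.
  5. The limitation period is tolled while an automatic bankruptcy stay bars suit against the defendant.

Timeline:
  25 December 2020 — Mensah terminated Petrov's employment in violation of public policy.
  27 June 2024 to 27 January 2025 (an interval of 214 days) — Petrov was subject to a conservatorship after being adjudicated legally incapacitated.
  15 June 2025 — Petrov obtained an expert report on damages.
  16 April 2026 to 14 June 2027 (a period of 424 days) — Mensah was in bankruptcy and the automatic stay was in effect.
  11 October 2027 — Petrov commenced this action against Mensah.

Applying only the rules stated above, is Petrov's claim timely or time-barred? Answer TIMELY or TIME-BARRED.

The claim accrued on 25 December 2020, when the wrongful act occurred.
5 years from 25 December 2020 is 25 December 2025.
Because the plaintiff's legal incapacity ran from 27 June 2024 to 27 January 2025, the deadline is extended by 214 days to 27 July 2026.
The period was tolled for 424 days by the automatic bankruptcy stay (16 April 2026 to 14 June 2027), pushing the deadline to 24 September 2027.
The other events in the timeline have no effect on the limitation period under the stated rules.
Filing on 11 October 2027 missed the 24 September 2027 deadline — the action is time-barred.

TIME-BARRED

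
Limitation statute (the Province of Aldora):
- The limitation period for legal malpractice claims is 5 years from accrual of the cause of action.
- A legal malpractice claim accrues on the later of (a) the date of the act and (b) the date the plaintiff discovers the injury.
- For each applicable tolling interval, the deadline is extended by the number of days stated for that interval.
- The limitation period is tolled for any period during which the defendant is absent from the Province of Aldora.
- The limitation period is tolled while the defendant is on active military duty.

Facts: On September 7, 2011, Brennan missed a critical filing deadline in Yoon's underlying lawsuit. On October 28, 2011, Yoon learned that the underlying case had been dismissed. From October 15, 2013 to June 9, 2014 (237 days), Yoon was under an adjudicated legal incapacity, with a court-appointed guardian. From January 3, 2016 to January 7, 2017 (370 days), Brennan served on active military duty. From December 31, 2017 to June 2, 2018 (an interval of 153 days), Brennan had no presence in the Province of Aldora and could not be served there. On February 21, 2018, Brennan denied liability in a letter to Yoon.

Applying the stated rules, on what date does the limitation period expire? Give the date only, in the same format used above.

Taking the later of the act (September 7, 2011) and discovery (October 28, 2011), the claim accrued on October 28, 2011.
The untolled deadline — 5 years after October 28, 2011 — is October 28, 2016.
The period was tolled for 370 days by the defendant's active military service (January 3, 2016 to January 7, 2017), pushing the deadline to November 2, 2017.
The defendant's absence from the jurisdiction starting December 31, 2017 came too late — the period had run on November 2, 2017 — and so does not extend the deadline.
Although the plaintiff's incapacity ran from October 15, 2013 to June 9, 2014, the stated rules do not make that a tolling event, so it is disregarded.
None of the other events listed affects the running of the period under the stated rules.

November 2, 2017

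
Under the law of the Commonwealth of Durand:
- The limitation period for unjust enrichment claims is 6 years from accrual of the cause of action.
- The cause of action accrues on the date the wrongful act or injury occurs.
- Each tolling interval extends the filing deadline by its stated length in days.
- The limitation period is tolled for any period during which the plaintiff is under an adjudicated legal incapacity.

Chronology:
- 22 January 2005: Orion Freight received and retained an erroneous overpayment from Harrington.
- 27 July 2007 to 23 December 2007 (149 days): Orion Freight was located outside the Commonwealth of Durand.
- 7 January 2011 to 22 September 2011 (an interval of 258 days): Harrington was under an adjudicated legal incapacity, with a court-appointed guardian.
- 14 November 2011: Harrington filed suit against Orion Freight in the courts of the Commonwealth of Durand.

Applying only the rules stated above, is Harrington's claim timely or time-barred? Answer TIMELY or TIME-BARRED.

TIME-BARRED

The claim accrued on 22 January 2005, when the wrongful act occurred.
6 years from 22 January 2005 is 22 January 2011.
The plaintiff's legal incapacity from 7 January 2011 to 22 September 2011 tolled the period for 258 days, extending the deadline to 7 October 2011.
The defendant's absence from the jurisdiction from 27 July 2007 to 23 December 2007 does not toll the period, because no stated rule makes the defendant's absence a tolling event.
The 14 November 2011 filing falls after the 7 October 2011 deadline; the claim is time-barred.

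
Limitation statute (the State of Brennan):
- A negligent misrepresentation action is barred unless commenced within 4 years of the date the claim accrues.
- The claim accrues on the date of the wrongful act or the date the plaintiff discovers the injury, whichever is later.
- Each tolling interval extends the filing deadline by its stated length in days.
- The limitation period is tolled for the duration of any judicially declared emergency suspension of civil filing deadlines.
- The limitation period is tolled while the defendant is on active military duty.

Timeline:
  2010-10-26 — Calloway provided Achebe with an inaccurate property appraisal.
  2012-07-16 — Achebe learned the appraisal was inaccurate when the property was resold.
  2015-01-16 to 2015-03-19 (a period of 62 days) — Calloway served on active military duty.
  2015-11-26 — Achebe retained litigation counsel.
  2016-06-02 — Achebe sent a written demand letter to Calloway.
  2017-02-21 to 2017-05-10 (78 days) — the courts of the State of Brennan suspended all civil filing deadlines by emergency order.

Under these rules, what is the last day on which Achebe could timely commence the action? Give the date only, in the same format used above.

2016-09-16

The claim accrued on 2012-07-16 — the later of the 2010-10-26 act and the 2012-07-16 discovery.
The untolled deadline — 4 years after 2012-07-16 — is 2016-07-16.
The period was tolled for 62 days by the defendant's active military service (2015-01-16 to 2015-03-19), pushing the deadline to 2016-09-16.
By the time the emergency suspension of filing deadlines began on 2017-02-21, the limitation period had already expired on 2016-09-16; that interval cannot revive it.
None of the other events listed affects the running of the period under the stated rules.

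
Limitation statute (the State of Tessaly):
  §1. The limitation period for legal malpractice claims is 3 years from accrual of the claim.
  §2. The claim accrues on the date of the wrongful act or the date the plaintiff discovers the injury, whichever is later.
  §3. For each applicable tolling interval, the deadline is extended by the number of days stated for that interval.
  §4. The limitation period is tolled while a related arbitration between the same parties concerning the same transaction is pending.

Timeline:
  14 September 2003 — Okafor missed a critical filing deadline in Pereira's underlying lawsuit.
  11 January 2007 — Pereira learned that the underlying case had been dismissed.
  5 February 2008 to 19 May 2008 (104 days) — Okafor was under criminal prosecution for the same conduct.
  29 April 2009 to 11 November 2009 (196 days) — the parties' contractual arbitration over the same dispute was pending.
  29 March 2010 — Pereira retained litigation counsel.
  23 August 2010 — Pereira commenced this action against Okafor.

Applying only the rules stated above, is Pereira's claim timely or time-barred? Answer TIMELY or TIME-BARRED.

TIME-BARRED

Taking the later of the act (14 September 2003) and discovery (11 January 2007), the claim accrued on 11 January 2007.
3 years from 11 January 2007 is 11 January 2010.
The pending related arbitration from 29 April 2009 to 11 November 2009 tolled the period for 196 days, extending the deadline to 26 July 2010.
Although a criminal prosecution ran from 5 February 2008 to 19 May 2008, the stated rules do not make that a tolling event, so it is disregarded.
None of the other events listed affects the running of the period under the stated rules.
Pereira filed on 23 August 2010, after the 26 July 2010 deadline, so the action is time-barred.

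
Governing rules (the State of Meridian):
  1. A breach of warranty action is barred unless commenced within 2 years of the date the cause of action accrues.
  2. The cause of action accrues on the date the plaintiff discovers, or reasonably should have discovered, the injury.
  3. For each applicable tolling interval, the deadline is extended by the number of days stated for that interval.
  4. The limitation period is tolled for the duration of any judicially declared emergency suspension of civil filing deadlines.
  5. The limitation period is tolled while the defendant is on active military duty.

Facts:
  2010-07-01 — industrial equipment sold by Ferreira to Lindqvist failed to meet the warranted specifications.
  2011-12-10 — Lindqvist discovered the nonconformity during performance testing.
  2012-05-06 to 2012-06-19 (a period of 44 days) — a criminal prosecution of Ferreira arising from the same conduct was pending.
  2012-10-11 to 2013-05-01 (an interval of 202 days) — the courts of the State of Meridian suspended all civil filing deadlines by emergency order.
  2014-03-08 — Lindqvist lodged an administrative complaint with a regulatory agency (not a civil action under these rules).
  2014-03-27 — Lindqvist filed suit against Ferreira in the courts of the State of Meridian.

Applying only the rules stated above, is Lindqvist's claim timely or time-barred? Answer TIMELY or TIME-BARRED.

TIMELY

Under the discovery rule, the claim accrued on 2011-12-10, when Lindqvist discovered the injury — not on the 2010-07-01 date of the underlying act.
The untolled deadline — 2 years after 2011-12-10 — is 2013-12-10.
The period was tolled for 202 days by the emergency suspension of filing deadlines (2012-10-11 to 2013-05-01), pushing the deadline to 2014-06-30.
The pending criminal prosecution from 2012-05-06 to 2012-06-19 does not toll the period, because no stated rule makes a criminal prosecution a tolling event.
None of the other events listed affects the running of the period under the stated rules.
Lindqvist filed on 2014-03-27, before the 2014-06-30 deadline, so the action is timely.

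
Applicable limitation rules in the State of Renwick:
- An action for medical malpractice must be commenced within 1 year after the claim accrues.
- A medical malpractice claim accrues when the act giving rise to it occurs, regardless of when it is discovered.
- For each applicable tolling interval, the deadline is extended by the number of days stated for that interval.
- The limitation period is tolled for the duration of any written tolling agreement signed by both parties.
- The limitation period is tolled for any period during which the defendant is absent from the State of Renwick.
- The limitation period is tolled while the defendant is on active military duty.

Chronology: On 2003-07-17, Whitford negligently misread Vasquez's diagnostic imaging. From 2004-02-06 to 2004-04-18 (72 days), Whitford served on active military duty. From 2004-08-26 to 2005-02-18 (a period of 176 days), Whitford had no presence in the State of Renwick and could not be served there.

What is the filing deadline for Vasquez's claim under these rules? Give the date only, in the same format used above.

The limitation period began to run on 2003-07-17.
Adding the 1 year base period to 2003-07-17 gives a deadline of 2004-07-17, before any tolling.
Because the defendant's active military service ran from 2004-02-06 to 2004-04-18, the deadline is extended by 72 days to 2004-09-27.
Because the defendant's absence from the jurisdiction ran from 2004-08-26 to 2005-02-18, the deadline is extended by 176 days to 2005-03-22.

2005-03-22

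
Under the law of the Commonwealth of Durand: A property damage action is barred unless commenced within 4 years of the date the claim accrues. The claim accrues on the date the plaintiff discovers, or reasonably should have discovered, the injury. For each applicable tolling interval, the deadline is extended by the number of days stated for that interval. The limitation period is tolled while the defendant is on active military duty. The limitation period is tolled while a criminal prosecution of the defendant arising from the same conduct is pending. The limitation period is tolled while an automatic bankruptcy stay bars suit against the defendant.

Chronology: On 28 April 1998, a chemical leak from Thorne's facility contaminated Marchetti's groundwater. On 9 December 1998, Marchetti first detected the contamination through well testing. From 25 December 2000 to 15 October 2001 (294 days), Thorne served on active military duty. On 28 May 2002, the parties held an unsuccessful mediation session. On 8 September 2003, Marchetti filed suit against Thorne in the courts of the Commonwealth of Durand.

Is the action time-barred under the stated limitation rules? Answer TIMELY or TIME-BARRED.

The claim did not accrue until Marchetti discovered the injury on 9 December 1998; the 28 April 1998 act date does not start the clock under the stated rule.
4 years from 9 December 1998 is 9 December 2002.
The period was tolled for 294 days by the defendant's active military service (25 December 2000 to 15 October 2001), pushing the deadline to 29 September 2003.
None of the other events listed affects the running of the period under the stated rules.
Filing on 8 September 2003 beat the 29 September 2003 deadline — the action is timely.

TIMELY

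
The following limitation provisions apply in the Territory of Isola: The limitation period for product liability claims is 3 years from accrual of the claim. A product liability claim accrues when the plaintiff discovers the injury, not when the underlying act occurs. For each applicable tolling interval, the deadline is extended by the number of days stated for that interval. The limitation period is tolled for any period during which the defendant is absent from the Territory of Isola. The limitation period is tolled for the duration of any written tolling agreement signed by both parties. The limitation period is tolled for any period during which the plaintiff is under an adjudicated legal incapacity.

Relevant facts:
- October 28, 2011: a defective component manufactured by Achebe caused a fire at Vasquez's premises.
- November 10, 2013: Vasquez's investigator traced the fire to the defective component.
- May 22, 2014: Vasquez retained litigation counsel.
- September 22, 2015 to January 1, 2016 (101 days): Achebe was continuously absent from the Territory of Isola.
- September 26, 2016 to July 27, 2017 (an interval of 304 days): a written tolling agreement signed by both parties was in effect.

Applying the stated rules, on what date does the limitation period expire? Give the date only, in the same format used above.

December 20, 2017

Under the discovery rule, the claim accrued on November 10, 2013, when Vasquez discovered the injury — not on the October 28, 2011 date of the underlying act.
Adding the 3 years base period to November 10, 2013 gives a deadline of November 10, 2016, before any tolling.
Because the defendant's absence from the jurisdiction ran from September 22, 2015 to January 1, 2016, the deadline is extended by 101 days to February 19, 2017.
The period was tolled for 304 days by the written tolling agreement (September 26, 2016 to July 27, 2017), pushing the deadline to December 20, 2017.
The other events in the timeline have no effect on the limitation period under the stated rules.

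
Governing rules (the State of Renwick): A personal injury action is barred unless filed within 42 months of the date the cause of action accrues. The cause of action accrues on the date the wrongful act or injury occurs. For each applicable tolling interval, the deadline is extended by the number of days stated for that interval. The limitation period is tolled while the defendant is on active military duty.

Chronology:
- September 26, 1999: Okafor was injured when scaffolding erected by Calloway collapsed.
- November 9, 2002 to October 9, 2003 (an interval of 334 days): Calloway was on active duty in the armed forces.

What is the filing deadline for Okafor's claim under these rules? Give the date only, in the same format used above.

The cause of action accrued on September 26, 1999, the date of the act.
42 months from September 26, 1999 is March 26, 2003.
Because the defendant's active military service ran from November 9, 2002 to October 9, 2003, the deadline is extended by 334 days to February 23, 2004.

February 23, 2004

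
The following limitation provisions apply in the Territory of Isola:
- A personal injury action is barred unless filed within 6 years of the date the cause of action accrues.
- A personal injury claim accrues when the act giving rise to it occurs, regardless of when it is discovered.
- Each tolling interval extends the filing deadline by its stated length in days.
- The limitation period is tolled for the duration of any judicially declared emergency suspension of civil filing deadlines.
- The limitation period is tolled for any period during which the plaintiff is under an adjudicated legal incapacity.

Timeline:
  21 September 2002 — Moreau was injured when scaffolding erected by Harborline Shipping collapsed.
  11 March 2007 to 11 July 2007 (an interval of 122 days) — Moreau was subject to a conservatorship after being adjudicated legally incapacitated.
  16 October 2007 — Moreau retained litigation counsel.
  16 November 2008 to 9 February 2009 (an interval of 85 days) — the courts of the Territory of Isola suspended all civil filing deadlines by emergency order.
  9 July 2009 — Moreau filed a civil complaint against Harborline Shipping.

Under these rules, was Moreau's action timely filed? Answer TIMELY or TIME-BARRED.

The cause of action accrued on 21 September 2002, the date of the act.
The untolled deadline — 6 years after 21 September 2002 — is 21 September 2008.
The plaintiff's legal incapacity from 11 March 2007 to 11 July 2007 tolled the period for 122 days, extending the deadline to 21 January 2009.
The emergency suspension of filing deadlines from 16 November 2008 to 9 February 2009 tolled the period for 85 days, extending the deadline to 16 April 2009.
None of the other events listed affects the running of the period under the stated rules.
The 9 July 2009 filing falls after the 16 April 2009 deadline; the claim is time-barred.

TIME-BARRED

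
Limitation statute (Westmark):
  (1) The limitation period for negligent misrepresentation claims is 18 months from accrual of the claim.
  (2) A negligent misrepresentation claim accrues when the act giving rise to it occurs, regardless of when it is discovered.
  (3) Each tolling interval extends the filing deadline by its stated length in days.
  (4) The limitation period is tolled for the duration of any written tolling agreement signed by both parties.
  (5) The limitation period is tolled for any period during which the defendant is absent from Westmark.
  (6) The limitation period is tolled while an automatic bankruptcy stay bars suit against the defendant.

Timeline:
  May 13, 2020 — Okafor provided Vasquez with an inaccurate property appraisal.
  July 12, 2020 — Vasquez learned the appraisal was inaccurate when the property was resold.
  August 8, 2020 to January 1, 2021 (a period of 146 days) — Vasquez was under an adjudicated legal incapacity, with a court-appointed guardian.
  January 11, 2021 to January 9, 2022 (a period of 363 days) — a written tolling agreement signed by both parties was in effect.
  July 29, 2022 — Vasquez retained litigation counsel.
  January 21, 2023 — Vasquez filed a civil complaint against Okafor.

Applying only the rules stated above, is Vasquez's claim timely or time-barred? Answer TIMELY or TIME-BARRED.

Because the rule ties accrual to occurrence, the claim accrued on May 13, 2020, not on the July 12, 2020 discovery date.
The untolled deadline — 18 months after May 13, 2020 — is November 13, 2021.
The period was tolled for 363 days by the written tolling agreement (January 11, 2021 to January 9, 2022), pushing the deadline to November 11, 2022.
Although the plaintiff's incapacity ran from August 8, 2020 to January 1, 2021, the stated rules do not make that a tolling event, so it is disregarded.
None of the other events listed affects the running of the period under the stated rules.
Filing on January 21, 2023 missed the November 11, 2022 deadline — the action is time-barred.

TIME-BARRED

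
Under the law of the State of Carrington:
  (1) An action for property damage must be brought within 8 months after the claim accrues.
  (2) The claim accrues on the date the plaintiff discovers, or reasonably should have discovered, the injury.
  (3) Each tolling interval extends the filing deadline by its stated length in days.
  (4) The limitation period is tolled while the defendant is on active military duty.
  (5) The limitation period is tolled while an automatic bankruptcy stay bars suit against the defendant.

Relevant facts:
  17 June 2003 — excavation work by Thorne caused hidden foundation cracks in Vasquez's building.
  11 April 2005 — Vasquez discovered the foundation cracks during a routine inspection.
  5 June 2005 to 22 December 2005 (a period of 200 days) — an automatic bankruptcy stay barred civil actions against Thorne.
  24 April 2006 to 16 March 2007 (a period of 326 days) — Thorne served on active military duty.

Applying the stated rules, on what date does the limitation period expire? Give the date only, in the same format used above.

21 May 2007

Accrual is tied to discovery, so the period began on 11 April 2005 rather than on 17 June 2003 when the act occurred.
8 months from 11 April 2005 is 11 December 2005.
The automatic bankruptcy stay from 5 June 2005 to 22 December 2005 tolled the period for 200 days, extending the deadline to 29 June 2006.
The defendant's active military service from 24 April 2006 to 16 March 2007 tolled the period for 326 days, extending the deadline to 21 May 2007.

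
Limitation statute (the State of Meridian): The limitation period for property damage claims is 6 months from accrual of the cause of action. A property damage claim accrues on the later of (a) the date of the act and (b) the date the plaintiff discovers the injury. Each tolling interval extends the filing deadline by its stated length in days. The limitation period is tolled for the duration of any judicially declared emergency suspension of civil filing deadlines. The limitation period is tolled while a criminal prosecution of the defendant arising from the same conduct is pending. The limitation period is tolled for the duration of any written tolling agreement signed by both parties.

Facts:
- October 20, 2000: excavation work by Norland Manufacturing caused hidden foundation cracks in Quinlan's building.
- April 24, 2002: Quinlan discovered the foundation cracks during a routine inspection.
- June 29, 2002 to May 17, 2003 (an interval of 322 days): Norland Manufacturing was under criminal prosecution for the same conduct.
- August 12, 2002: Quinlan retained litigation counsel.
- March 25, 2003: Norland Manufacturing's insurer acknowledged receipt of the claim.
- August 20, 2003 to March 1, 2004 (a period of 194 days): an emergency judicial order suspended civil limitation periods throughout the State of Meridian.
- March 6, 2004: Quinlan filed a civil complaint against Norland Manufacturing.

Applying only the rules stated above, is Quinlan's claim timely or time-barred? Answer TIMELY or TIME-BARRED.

TIMELY

Because discovery on April 24, 2002 post-dates the October 20, 2000 act, accrual under the later-of rule falls on April 24, 2002.
The untolled deadline — 6 months after April 24, 2002 — is October 24, 2002.
The pending criminal prosecution from June 29, 2002 to May 17, 2003 tolled the period for 322 days, extending the deadline to September 11, 2003.
Because the emergency suspension of filing deadlines ran from August 20, 2003 to March 1, 2004, the deadline is extended by 194 days to March 23, 2004.
Nothing else in the chronology tolls or restarts the period.
The March 6, 2004 filing precedes the March 23, 2004 deadline; the claim is timely.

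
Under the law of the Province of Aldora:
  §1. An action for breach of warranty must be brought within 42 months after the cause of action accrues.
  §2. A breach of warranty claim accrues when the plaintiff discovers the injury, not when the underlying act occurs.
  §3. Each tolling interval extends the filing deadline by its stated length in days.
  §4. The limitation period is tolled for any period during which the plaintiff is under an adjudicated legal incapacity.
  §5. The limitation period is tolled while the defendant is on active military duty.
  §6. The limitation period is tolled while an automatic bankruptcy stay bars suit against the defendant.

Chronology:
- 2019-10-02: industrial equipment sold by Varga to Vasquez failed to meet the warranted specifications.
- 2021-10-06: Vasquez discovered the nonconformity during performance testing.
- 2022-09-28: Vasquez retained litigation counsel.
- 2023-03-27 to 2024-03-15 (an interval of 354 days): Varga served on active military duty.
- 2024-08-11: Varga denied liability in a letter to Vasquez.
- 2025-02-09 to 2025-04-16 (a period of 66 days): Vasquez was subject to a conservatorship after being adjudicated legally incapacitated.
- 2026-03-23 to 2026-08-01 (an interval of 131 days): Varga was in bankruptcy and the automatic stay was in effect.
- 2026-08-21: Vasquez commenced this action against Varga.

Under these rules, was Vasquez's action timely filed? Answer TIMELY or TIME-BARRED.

TIMELY

Accrual is tied to discovery, so the period began on 2021-10-06 rather than on 2019-10-02 when the act occurred.
Adding the 42 months base period to 2021-10-06 gives a deadline of 2025-04-06, before any tolling.
Because the defendant's active military service ran from 2023-03-27 to 2024-03-15, the deadline is extended by 354 days to 2026-03-26.
The period was tolled for 66 days by the plaintiff's legal incapacity (2025-02-09 to 2025-04-16), pushing the deadline to 2026-05-31.
Because the automatic bankruptcy stay ran from 2026-03-23 to 2026-08-01, the deadline is extended by 131 days to 2026-10-09.
The other events in the timeline have no effect on the limitation period under the stated rules.
Vasquez filed on 2026-08-21, before the 2026-10-09 deadline, so the action is timely.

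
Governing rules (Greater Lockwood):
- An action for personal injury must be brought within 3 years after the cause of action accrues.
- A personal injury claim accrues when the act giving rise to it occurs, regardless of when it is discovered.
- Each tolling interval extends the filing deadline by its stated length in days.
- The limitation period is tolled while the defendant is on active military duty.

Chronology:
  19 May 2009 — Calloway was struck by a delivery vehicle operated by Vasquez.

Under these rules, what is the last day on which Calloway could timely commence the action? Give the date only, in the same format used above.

The limitation period began to run on 19 May 2009.
3 years from 19 May 2009 is 19 May 2012.

19 May 2012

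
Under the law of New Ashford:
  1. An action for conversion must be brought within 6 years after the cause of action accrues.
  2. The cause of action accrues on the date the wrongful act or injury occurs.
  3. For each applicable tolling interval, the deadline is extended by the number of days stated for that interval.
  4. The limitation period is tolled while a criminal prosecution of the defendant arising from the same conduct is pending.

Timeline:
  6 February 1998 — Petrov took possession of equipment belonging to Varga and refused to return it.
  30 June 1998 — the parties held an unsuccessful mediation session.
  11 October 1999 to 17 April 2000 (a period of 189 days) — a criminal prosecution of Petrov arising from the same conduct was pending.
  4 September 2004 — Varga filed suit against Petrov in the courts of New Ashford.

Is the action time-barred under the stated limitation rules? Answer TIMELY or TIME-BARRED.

The claim accrued on 6 February 1998, when the wrongful act occurred.
6 years from 6 February 1998 is 6 February 2004.
Because the pending criminal prosecution ran from 11 October 1999 to 17 April 2000, the deadline is extended by 189 days to 13 August 2004.
None of the other events listed affects the running of the period under the stated rules.
Filing on 4 September 2004 missed the 13 August 2004 deadline — the action is time-barred.

TIME-BARRED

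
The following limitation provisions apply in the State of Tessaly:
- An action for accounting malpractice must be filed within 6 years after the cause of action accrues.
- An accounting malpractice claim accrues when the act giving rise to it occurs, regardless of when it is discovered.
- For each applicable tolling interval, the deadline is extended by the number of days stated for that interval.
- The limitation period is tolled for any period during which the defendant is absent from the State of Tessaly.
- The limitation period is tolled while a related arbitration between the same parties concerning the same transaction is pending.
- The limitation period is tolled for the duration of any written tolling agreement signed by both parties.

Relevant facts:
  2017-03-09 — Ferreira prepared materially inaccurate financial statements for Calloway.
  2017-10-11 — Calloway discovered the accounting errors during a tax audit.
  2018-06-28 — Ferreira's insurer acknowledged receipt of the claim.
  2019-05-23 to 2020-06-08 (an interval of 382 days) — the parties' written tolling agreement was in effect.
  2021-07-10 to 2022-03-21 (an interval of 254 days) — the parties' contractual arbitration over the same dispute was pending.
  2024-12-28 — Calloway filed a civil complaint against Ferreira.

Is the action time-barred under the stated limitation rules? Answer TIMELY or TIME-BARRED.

TIME-BARRED

The claim accrued on 2017-03-09, when the wrongful act occurred; under the stated occurrence rule the 2017-10-11 discovery does not delay accrual.
The untolled deadline — 6 years after 2017-03-09 — is 2023-03-09.
The period was tolled for 382 days by the written tolling agreement (2019-05-23 to 2020-06-08), pushing the deadline to 2024-03-25.
Because the pending related arbitration ran from 2021-07-10 to 2022-03-21, the deadline is extended by 254 days to 2024-12-04.
Nothing else in the chronology tolls or restarts the period.
The 2024-12-28 filing falls after the 2024-12-04 deadline; the claim is time-barred.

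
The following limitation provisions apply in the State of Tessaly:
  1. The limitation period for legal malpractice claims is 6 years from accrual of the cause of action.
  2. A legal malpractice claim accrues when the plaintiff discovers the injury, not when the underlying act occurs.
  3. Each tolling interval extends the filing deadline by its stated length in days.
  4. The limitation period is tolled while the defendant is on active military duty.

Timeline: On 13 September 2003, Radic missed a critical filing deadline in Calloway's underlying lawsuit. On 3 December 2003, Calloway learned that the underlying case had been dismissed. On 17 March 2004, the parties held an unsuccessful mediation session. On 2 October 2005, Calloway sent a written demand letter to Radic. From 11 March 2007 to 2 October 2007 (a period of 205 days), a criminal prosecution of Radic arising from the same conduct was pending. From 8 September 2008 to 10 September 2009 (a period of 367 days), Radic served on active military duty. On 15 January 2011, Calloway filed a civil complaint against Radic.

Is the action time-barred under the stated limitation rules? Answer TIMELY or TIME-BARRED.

TIME-BARRED

The claim did not accrue until Calloway discovered the injury on 3 December 2003; the 13 September 2003 act date does not start the clock under the stated rule.
The untolled deadline — 6 years after 3 December 2003 — is 3 December 2009.
The period was tolled for 367 days by the defendant's active military service (8 September 2008 to 10 September 2009), pushing the deadline to 5 December 2010.
Although a criminal prosecution ran from 11 March 2007 to 2 October 2007, the stated rules do not make that a tolling event, so it is disregarded.
Nothing else in the chronology tolls or restarts the period.
Filing on 15 January 2011 missed the 5 December 2010 deadline — the action is time-barred.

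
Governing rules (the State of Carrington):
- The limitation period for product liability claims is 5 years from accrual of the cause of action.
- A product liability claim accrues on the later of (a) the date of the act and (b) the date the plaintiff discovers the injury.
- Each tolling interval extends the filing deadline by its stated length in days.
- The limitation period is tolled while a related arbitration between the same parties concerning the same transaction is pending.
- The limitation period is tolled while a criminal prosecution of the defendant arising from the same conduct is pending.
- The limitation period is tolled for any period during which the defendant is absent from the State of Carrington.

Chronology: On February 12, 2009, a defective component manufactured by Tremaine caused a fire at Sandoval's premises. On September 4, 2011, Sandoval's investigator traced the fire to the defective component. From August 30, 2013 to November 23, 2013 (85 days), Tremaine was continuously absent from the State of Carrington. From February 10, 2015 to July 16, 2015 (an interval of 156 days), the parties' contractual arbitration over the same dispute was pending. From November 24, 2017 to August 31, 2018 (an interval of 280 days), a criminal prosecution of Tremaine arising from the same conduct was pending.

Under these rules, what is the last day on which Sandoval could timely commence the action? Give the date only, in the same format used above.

Because discovery on September 4, 2011 post-dates the February 12, 2009 act, accrual under the later-of rule falls on September 4, 2011.
The untolled deadline — 5 years after September 4, 2011 — is September 4, 2016.
The period was tolled for 85 days by the defendant's absence from the jurisdiction (August 30, 2013 to November 23, 2013), pushing the deadline to November 28, 2016.
The pending related arbitration from February 10, 2015 to July 16, 2015 tolled the period for 156 days, extending the deadline to May 3, 2017.
The pending criminal prosecution from November 24, 2017 to August 31, 2018 began after the period had already run on May 3, 2017, so it has no tolling effect.

May 3, 2017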